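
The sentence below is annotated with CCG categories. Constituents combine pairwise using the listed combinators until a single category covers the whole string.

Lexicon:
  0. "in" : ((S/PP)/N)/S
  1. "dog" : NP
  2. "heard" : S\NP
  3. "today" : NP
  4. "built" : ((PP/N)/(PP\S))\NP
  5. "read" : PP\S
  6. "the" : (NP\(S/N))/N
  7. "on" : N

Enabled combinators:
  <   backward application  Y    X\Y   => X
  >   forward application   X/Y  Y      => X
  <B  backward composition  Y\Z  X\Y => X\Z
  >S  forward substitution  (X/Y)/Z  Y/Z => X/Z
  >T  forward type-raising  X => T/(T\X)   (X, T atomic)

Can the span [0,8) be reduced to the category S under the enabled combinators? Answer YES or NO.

((S/PP)/N)/S NP S\NP NP ((PP/N)/(PP\S))\NP PP\S (NP\(S/N))/N N
CKY chart[0,8] = {N/(N\NP), NP, NP/(NP\NP), PP/(PP\NP), S/(S\NP)}; S ∉ chart

NO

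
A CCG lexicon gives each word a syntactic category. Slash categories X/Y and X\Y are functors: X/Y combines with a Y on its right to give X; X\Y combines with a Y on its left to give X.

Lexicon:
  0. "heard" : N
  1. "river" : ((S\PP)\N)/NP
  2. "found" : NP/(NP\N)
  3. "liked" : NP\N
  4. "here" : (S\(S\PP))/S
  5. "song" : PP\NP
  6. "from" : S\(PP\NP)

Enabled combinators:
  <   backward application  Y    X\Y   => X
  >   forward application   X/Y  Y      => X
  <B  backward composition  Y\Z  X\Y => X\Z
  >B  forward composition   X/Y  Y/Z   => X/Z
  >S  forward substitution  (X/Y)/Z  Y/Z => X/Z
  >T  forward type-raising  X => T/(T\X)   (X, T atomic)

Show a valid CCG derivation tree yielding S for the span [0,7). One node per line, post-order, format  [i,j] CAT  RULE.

[0,1] N  lex  "heard"
[1,2] ((S\PP)\N)/NP  lex  "river"
[2,3] NP/(NP\N)  lex  "found"
[3,4] NP\N  lex  "liked"
[2,4] NP  >  k=3
[1,4] (S\PP)\N  >  k=2
[0,4] S\PP  <  k=1
[4,5] (S\(S\PP))/S  lex  "here"
[5,6] PP\NP  lex  "song"
[6,7] S\(PP\NP)  lex  "from"
[5,7] S  <  k=6
[4,7] S\(S\PP)  >  k=5
[0,7] S  <  k=4

[0,7] S   <
  [0,4] S\PP   <
    [0,1] "heard" : N
    [1,4] (S\PP)\N   >
      [1,2] "river" : ((S\PP)\N)/NP
      [2,4] NP   >
        [2,3] "found" : NP/(NP\N)
        [3,4] "liked" : NP\N
  [4,7] S\(S\PP)   >
    [4,5] "here" : (S\(S\PP))/S
    [5,7] S   <
      [5,6] "song" : PP\NP
      [6,7] "from" : S\(PP\NP)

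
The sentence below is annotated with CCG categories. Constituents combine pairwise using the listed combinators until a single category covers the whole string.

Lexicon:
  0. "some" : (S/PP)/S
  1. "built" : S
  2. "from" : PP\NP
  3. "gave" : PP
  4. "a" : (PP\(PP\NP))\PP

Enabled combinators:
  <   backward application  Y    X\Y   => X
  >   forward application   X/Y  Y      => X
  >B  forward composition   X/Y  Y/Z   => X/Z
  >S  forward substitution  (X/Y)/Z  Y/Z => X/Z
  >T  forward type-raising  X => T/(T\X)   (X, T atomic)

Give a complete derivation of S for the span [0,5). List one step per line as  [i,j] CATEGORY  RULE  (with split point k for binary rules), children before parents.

[0,5] S   >
  [0,2] S/PP   >
    [0,1] "some" : (S/PP)/S
    [1,2] "built" : S
  [2,5] PP   <
    [2,3] "from" : PP\NP
    [3,5] PP\(PP\NP)   <
      [3,4] "gave" : PP
      [4,5] "a" : (PP\(PP\NP))\PP

[0,1] (S/PP)/S  lex  "some"
[1,2] S  lex  "built"
[0,2] S/PP  >  k=1
[2,3] PP\NP  lex  "from"
[3,4] PP  lex  "gave"
[4,5] (PP\(PP\NP))\PP  lex  "a"
[3,5] PP\(PP\NP)  <  k=4
[2,5] PP  <  k=3
[0,5] S  >  k=2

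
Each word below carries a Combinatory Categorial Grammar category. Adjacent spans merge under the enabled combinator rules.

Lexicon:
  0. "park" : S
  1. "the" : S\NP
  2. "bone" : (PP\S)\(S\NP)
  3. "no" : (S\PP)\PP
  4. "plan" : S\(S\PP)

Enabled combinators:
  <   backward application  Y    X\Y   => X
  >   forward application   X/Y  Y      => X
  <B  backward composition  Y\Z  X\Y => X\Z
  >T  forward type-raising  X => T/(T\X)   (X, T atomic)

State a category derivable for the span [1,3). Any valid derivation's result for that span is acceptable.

[0,5] S   <
  [0,4] S\PP   <
    [0,3] PP   <
      [0,1] "park" : S
      [1,3] PP\S   <
        [1,2] "the" : S\NP
        [2,3] "bone" : (PP\S)\(S\NP)
    [3,4] "no" : (S\PP)\PP
  [4,5] "plan" : S\(S\PP)

PP\S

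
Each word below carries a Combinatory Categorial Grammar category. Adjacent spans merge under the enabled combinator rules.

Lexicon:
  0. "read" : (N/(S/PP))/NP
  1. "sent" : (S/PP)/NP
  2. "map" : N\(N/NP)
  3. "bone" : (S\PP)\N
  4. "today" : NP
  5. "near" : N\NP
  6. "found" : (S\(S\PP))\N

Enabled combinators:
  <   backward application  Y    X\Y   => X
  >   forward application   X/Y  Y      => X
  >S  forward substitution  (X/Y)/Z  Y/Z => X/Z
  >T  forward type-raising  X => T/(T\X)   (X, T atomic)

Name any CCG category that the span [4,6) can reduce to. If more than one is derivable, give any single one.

N

[0,7] S   <
  [0,4] S\PP   <
    [0,3] N   <
      [0,2] N/NP   >S
        [0,1] "read" : (N/(S/PP))/NP
        [1,2] "sent" : (S/PP)/NP
      [2,3] "map" : N\(N/NP)
    [3,4] "bone" : (S\PP)\N
  [4,7] S\(S\PP)   <
    [4,6] N   >
      [4,5] N/(N\NP)   >T
        [4,5] "today" : NP
      [5,6] "near" : N\NP
    [6,7] "found" : (S\(S\PP))\N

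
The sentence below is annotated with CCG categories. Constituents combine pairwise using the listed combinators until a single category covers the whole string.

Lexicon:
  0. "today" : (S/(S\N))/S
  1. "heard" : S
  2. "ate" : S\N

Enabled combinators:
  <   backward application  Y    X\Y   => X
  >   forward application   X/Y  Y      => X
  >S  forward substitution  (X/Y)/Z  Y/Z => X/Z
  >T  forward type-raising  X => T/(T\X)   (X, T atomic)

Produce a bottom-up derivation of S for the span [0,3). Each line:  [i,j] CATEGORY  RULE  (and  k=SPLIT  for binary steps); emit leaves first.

[0,3] S   >
  [0,2] S/(S\N)   >
    [0,1] "today" : (S/(S\N))/S
    [1,2] "heard" : S
  [2,3] "ate" : S\N

[0,1] (S/(S\N))/S  lex  "today"
[1,2] S  lex  "heard"
[0,2] S/(S\N)  >  k=1
[2,3] S\N  lex  "ate"
[0,3] S  >  k=2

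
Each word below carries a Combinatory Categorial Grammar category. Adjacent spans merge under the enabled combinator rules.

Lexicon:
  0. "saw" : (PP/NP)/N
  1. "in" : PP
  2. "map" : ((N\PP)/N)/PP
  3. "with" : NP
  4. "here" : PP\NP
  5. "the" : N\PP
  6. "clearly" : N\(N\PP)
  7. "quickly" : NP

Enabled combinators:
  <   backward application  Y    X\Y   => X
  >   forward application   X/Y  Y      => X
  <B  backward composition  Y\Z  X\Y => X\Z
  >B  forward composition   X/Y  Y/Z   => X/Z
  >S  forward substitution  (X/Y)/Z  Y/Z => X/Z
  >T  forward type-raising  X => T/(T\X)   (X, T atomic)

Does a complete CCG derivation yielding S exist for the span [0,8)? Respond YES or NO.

NO

(PP/NP)/N PP ((N\PP)/N)/PP NP PP\NP N\PP N\(N\PP) NP
CKY chart[0,8] = {N/(N\PP), NP/(NP\PP), PP, PP/(NP\NP), PP/(PP\PP), S/(S\PP)}; S ∉ chart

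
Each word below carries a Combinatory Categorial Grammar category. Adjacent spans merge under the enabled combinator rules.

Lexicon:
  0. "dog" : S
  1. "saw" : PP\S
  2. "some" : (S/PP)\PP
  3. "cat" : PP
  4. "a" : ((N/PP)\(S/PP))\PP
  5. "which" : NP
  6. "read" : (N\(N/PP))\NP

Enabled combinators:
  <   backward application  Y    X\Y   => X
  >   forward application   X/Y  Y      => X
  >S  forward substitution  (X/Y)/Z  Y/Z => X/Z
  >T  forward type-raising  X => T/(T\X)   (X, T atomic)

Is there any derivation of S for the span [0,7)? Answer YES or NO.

S PP\S (S/PP)\PP PP ((N/PP)\(S/PP))\PP NP (N\(N/PP))\NP
CKY chart[0,7] = {N, N/(N\N), NP/(NP\N), PP/(PP\N), S/(S\N)}; S ∉ chart

NO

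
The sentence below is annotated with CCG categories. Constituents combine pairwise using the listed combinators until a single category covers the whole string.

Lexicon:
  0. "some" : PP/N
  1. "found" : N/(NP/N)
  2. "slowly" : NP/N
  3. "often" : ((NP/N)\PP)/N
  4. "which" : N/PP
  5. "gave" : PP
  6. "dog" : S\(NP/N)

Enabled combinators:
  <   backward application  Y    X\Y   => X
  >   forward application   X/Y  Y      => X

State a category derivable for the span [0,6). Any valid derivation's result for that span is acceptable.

[0,7] S   <
  [0,6] NP/N   <
    [0,3] PP   >
      [0,1] "some" : PP/N
      [1,3] N   >
        [1,2] "found" : N/(NP/N)
        [2,3] "slowly" : NP/N
    [3,6] (NP/N)\PP   >
      [3,4] "often" : ((NP/N)\PP)/N
      [4,6] N   >
        [4,5] "which" : N/PP
        [5,6] "gave" : PP
  [6,7] "dog" : S\(NP/N)

NP/N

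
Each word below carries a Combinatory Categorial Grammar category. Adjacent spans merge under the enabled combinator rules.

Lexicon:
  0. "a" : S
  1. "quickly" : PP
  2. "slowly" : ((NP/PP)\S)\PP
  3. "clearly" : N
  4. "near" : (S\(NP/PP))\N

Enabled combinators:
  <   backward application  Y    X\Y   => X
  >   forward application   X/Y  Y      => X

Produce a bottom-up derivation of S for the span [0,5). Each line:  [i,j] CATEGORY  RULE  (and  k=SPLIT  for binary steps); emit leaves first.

[0,1] S  lex  "a"
[1,2] PP  lex  "quickly"
[2,3] ((NP/PP)\S)\PP  lex  "slowly"
[1,3] (NP/PP)\S  <  k=2
[0,3] NP/PP  <  k=1
[3,4] N  lex  "clearly"
[4,5] (S\(NP/PP))\N  lex  "near"
[3,5] S\(NP/PP)  <  k=4
[0,5] S  <  k=3

[0,5] S   <
  [0,3] NP/PP   <
    [0,1] "a" : S
    [1,3] (NP/PP)\S   <
      [1,2] "quickly" : PP
      [2,3] "slowly" : ((NP/PP)\S)\PP
  [3,5] S\(NP/PP)   <
    [3,4] "clearly" : N
    [4,5] "near" : (S\(NP/PP))\N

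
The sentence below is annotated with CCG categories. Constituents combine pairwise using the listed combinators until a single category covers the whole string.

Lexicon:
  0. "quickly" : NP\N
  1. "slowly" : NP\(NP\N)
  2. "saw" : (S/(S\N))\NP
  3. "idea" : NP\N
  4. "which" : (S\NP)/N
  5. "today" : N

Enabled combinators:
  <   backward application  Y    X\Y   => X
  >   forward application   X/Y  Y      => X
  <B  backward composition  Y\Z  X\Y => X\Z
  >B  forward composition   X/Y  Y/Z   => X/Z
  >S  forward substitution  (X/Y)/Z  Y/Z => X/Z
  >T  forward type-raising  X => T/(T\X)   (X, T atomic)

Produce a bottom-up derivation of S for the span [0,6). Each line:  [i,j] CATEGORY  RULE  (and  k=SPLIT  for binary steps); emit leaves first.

[0,1] NP\N  lex  "quickly"
[1,2] NP\(NP\N)  lex  "slowly"
[0,2] NP  <  k=1
[2,3] (S/(S\N))\NP  lex  "saw"
[0,3] S/(S\N)  <  k=2
[3,4] NP\N  lex  "idea"
[4,5] (S\NP)/N  lex  "which"
[5,6] N  lex  "today"
[4,6] S\NP  >  k=5
[3,6] S\N  <B  k=4
[0,6] S  >  k=3

[0,6] S   >
  [0,3] S/(S\N)   <
    [0,2] NP   <
      [0,1] "quickly" : NP\N
      [1,2] "slowly" : NP\(NP\N)
    [2,3] "saw" : (S/(S\N))\NP
  [3,6] S\N   <B
    [3,4] "idea" : NP\N
    [4,6] S\NP   >
      [4,5] "which" : (S\NP)/N
      [5,6] "today" : N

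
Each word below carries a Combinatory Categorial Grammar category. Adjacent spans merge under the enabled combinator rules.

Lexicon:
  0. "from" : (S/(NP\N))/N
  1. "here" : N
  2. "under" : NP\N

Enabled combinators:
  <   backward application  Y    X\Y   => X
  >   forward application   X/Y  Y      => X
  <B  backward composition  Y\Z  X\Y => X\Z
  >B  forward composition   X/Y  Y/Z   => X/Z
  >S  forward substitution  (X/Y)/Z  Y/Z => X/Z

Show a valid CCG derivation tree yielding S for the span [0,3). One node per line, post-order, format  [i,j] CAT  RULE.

[0,3] S   >
  [0,2] S/(NP\N)   >
    [0,1] "from" : (S/(NP\N))/N
    [1,2] "here" : N
  [2,3] "under" : NP\N

[0,1] (S/(NP\N))/N  lex  "from"
[1,2] N  lex  "here"
[0,2] S/(NP\N)  >  k=1
[2,3] NP\N  lex  "under"
[0,3] S  >  k=2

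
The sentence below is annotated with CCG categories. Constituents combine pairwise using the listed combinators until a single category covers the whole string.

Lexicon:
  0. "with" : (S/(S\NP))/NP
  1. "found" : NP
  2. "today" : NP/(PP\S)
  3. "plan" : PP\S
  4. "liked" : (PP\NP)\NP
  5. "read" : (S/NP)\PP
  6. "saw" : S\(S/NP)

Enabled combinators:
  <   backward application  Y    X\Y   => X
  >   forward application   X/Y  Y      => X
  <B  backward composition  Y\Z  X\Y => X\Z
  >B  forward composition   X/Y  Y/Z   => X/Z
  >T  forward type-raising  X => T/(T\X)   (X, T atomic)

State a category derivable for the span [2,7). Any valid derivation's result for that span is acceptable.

[0,7] S   >
  [0,2] S/(S\NP)   >
    [0,1] "with" : (S/(S\NP))/NP
    [1,2] "found" : NP
  [2,7] S\NP   <B
    [2,5] PP\NP   <
      [2,4] NP   >
        [2,3] "today" : NP/(PP\S)
        [3,4] "plan" : PP\S
      [4,5] "liked" : (PP\NP)\NP
    [5,7] S\PP   <B
      [5,6] "read" : (S/NP)\PP
      [6,7] "saw" : S\(S/NP)

S\NP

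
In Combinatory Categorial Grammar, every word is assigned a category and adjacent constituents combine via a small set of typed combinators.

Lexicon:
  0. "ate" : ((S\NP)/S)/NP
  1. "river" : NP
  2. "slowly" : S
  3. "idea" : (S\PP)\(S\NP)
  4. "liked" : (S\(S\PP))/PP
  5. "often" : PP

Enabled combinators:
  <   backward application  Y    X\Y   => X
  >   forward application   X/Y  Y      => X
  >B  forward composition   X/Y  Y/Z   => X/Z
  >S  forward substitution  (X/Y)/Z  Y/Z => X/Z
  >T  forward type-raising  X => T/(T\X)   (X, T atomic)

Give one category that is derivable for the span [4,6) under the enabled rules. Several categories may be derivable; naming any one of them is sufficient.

S\(S\PP)

[0,6] S   <
  [0,4] S\PP   <
    [0,3] S\NP   >
      [0,2] (S\NP)/S   >
        [0,1] "ate" : ((S\NP)/S)/NP
        [1,2] "river" : NP
      [2,3] "slowly" : S
    [3,4] "idea" : (S\PP)\(S\NP)
  [4,6] S\(S\PP)   >
    [4,5] "liked" : (S\(S\PP))/PP
    [5,6] "often" : PP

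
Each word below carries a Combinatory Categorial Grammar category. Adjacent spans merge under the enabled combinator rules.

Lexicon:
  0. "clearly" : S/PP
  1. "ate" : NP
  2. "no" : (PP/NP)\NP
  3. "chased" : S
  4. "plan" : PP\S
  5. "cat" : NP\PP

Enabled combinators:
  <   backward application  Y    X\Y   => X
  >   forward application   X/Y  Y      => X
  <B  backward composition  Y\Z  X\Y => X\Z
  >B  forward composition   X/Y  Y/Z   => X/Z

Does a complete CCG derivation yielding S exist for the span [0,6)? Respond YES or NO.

[0,6] S   >
  [0,3] S/NP   >B
    [0,1] "clearly" : S/PP
    [1,3] PP/NP   <
      [1,2] "ate" : NP
      [2,3] "no" : (PP/NP)\NP
  [3,6] NP   <
    [3,5] PP   <
      [3,4] "chased" : S
      [4,5] "plan" : PP\S
    [5,6] "cat" : NP\PP

YES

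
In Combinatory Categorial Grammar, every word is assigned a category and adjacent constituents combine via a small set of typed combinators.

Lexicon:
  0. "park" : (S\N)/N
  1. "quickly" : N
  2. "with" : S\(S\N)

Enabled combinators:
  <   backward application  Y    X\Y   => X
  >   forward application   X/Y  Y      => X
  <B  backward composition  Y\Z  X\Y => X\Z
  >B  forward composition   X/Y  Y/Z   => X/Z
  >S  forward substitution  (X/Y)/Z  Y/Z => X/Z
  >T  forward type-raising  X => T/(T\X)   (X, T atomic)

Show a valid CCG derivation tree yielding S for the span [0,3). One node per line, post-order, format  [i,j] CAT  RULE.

[0,1] (S\N)/N  lex  "park"
[1,2] N  lex  "quickly"
[0,2] S\N  >  k=1
[2,3] S\(S\N)  lex  "with"
[0,3] S  <  k=2

[0,3] S   <
  [0,2] S\N   >
    [0,1] "park" : (S\N)/N
    [1,2] "quickly" : N
  [2,3] "with" : S\(S\N)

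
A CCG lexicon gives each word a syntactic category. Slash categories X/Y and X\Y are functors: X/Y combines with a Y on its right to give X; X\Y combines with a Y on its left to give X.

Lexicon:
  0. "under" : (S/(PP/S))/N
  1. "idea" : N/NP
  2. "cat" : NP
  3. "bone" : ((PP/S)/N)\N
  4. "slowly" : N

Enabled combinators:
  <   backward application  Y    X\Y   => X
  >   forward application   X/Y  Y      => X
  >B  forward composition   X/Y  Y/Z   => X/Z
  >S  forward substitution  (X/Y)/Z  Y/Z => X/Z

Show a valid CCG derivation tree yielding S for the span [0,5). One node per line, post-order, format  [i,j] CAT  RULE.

[0,5] S   >
  [0,4] S/N   >S
    [0,1] "under" : (S/(PP/S))/N
    [1,4] (PP/S)/N   <
      [1,3] N   >
        [1,2] "idea" : N/NP
        [2,3] "cat" : NP
      [3,4] "bone" : ((PP/S)/N)\N
  [4,5] "slowly" : N

[0,1] (S/(PP/S))/N  lex  "under"
[1,2] N/NP  lex  "idea"
[2,3] NP  lex  "cat"
[1,3] N  >  k=2
[3,4] ((PP/S)/N)\N  lex  "bone"
[1,4] (PP/S)/N  <  k=3
[0,4] S/N  >S  k=1
[4,5] N  lex  "slowly"
[0,5] S  >  k=4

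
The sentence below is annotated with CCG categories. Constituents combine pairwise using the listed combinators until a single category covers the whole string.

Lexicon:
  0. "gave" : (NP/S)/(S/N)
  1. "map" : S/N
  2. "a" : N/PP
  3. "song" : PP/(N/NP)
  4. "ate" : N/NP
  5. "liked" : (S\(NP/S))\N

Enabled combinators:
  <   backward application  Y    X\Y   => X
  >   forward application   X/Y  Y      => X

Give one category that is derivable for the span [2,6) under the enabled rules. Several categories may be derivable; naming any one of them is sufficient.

[0,6] S   <
  [0,2] NP/S   >
    [0,1] "gave" : (NP/S)/(S/N)
    [1,2] "map" : S/N
  [2,6] S\(NP/S)   <
    [2,5] N   >
      [2,3] "a" : N/PP
      [3,5] PP   >
        [3,4] "song" : PP/(N/NP)
        [4,5] "ate" : N/NP
    [5,6] "liked" : (S\(NP/S))\N

S\(NP/S)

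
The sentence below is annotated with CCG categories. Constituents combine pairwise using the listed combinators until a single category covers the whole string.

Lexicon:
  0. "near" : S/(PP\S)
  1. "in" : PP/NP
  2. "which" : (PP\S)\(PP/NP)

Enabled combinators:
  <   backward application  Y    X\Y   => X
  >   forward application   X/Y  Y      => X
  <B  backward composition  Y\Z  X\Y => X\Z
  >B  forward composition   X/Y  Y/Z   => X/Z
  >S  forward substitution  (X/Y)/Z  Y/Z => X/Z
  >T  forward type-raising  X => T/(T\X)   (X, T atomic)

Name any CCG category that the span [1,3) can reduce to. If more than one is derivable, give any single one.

[0,3] S   >
  [0,1] "near" : S/(PP\S)
  [1,3] PP\S   <
    [1,2] "in" : PP/NP
    [2,3] "which" : (PP\S)\(PP/NP)

PP\S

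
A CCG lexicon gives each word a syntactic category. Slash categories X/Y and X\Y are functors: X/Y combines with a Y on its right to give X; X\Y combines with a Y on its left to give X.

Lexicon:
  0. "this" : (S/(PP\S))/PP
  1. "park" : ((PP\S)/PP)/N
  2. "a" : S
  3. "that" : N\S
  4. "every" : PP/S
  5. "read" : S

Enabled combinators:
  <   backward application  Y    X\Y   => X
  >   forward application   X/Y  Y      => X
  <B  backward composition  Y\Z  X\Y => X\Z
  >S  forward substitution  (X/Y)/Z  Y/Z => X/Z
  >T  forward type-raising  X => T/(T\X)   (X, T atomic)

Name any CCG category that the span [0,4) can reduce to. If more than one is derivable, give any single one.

S/PP

[0,6] S   >
  [0,4] S/PP   >S
    [0,1] "this" : (S/(PP\S))/PP
    [1,4] (PP\S)/PP   >
      [1,2] "park" : ((PP\S)/PP)/N
      [2,4] N   <
        [2,3] "a" : S
        [3,4] "that" : N\S
  [4,6] PP   >
    [4,5] "every" : PP/S
    [5,6] "read" : S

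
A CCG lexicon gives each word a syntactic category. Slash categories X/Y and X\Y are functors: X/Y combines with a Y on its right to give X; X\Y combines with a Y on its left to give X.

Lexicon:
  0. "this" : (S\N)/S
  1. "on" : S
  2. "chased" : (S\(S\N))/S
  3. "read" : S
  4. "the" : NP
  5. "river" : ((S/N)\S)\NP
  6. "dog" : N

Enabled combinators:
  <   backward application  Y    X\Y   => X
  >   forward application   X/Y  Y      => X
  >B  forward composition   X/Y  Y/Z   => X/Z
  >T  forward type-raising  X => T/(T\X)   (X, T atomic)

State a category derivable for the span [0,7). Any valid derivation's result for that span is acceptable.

[0,7] S   <
  [0,2] S\N   >
    [0,1] "this" : (S\N)/S
    [1,2] "on" : S
  [2,7] S\(S\N)   >
    [2,3] "chased" : (S\(S\N))/S
    [3,7] S   >
      [3,6] S/N   <
        [3,4] "read" : S
        [4,6] (S/N)\S   <
          [4,5] "the" : NP
          [5,6] "river" : ((S/N)\S)\NP
      [6,7] "dog" : N

S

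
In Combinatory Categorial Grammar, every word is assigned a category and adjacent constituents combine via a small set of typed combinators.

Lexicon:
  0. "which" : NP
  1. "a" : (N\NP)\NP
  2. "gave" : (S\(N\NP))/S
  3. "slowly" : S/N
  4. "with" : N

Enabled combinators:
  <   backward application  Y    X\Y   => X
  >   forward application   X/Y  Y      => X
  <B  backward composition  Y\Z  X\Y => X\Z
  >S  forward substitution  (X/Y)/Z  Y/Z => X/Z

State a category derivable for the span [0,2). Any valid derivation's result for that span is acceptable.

[0,5] S   <
  [0,2] N\NP   <
    [0,1] "which" : NP
    [1,2] "a" : (N\NP)\NP
  [2,5] S\(N\NP)   >
    [2,3] "gave" : (S\(N\NP))/S
    [3,5] S   >
      [3,4] "slowly" : S/N
      [4,5] "with" : N

N\NP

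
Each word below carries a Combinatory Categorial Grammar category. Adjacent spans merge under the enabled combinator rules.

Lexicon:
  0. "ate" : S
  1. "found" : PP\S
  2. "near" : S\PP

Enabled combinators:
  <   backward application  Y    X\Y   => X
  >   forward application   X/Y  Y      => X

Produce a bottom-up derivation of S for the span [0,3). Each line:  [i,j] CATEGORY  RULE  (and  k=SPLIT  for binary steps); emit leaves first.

[0,3] S   <
  [0,2] PP   <
    [0,1] "ate" : S
    [1,2] "found" : PP\S
  [2,3] "near" : S\PP

[0,1] S  lex  "ate"
[1,2] PP\S  lex  "found"
[0,2] PP  <  k=1
[2,3] S\PP  lex  "near"
[0,3] S  <  k=2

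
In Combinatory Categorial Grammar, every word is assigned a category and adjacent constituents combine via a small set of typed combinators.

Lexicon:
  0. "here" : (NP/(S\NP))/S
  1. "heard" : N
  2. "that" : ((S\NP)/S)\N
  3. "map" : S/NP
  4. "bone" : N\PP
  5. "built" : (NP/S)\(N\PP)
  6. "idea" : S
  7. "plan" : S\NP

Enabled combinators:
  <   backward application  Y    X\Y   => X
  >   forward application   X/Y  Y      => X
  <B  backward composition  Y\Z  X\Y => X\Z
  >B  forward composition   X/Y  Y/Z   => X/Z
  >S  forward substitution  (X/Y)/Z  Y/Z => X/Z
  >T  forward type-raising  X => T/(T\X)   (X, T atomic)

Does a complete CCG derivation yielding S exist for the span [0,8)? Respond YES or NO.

[0,8] S   <
  [0,7] NP   >
    [0,3] NP/S   >S
      [0,1] "here" : (NP/(S\NP))/S
      [1,3] (S\NP)/S   <
        [1,2] "heard" : N
        [2,3] "that" : ((S\NP)/S)\N
    [3,7] S   >
      [3,4] "map" : S/NP
      [4,7] NP   >
        [4,6] NP/S   <
          [4,5] "bone" : N\PP
          [5,6] "built" : (NP/S)\(N\PP)
        [6,7] "idea" : S
  [7,8] "plan" : S\NP

YES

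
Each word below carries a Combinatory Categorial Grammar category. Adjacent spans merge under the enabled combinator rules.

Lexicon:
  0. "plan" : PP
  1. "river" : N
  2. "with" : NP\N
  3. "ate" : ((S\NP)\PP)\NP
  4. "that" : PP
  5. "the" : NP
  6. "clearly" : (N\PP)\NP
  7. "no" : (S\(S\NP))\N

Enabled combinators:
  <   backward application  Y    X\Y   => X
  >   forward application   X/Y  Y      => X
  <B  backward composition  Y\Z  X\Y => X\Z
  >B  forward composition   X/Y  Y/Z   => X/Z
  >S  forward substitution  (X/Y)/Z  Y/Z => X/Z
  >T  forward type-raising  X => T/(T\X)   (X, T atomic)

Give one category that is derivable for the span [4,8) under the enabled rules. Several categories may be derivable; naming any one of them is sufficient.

[0,8] S   <
  [0,4] S\NP   <
    [0,1] "plan" : PP
    [1,4] (S\NP)\PP   <
      [1,3] NP   >
        [1,2] NP/(NP\N)   >T
          [1,2] "river" : N
        [2,3] "with" : NP\N
      [3,4] "ate" : ((S\NP)\PP)\NP
  [4,8] S\(S\NP)   <
    [4,7] N   <
      [4,5] "that" : PP
      [5,7] N\PP   <
        [5,6] "the" : NP
        [6,7] "clearly" : (N\PP)\NP
    [7,8] "no" : (S\(S\NP))\N

S\(S\NP)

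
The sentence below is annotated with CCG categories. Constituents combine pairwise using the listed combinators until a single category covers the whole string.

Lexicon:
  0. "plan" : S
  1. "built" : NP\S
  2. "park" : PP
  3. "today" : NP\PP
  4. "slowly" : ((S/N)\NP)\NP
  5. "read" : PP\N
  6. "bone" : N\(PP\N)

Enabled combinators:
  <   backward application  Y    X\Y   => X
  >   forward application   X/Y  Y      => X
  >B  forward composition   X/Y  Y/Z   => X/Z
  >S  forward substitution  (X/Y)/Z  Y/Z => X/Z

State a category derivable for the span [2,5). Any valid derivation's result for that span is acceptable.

[0,7] S   >
  [0,5] S/N   <
    [0,2] NP   <
      [0,1] "plan" : S
      [1,2] "built" : NP\S
    [2,5] (S/N)\NP   <
      [2,4] NP   <
        [2,3] "park" : PP
        [3,4] "today" : NP\PP
      [4,5] "slowly" : ((S/N)\NP)\NP
  [5,7] N   <
    [5,6] "read" : PP\N
    [6,7] "bone" : N\(PP\N)

(S/N)\NP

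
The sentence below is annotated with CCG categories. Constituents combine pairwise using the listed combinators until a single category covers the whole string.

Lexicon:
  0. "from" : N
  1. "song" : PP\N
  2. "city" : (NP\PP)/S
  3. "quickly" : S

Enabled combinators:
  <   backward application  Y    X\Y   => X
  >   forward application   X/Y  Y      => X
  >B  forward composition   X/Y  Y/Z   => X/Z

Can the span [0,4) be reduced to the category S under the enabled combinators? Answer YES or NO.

N PP\N (NP\PP)/S S
CKY chart[0,4] = {NP}; S ∉ chart

NO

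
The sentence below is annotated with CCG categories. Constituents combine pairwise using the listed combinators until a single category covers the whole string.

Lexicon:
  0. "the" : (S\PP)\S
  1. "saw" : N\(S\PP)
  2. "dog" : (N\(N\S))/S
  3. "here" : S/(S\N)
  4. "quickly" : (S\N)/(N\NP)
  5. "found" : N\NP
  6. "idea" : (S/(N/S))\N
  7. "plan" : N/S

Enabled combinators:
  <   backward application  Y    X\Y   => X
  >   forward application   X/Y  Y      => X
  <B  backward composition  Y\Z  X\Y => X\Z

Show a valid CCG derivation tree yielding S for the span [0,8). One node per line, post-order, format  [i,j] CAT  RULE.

[0,8] S   >
  [0,7] S/(N/S)   <
    [0,6] N   <
      [0,2] N\S   <B
        [0,1] "the" : (S\PP)\S
        [1,2] "saw" : N\(S\PP)
      [2,6] N\(N\S)   >
        [2,3] "dog" : (N\(N\S))/S
        [3,6] S   >
          [3,4] "here" : S/(S\N)
          [4,6] S\N   >
            [4,5] "quickly" : (S\N)/(N\NP)
            [5,6] "found" : N\NP
    [6,7] "idea" : (S/(N/S))\N
  [7,8] "plan" : N/S

[0,1] (S\PP)\S  lex  "the"
[1,2] N\(S\PP)  lex  "saw"
[0,2] N\S  <B  k=1
[2,3] (N\(N\S))/S  lex  "dog"
[3,4] S/(S\N)  lex  "here"
[4,5] (S\N)/(N\NP)  lex  "quickly"
[5,6] N\NP  lex  "found"
[4,6] S\N  >  k=5
[3,6] S  >  k=4
[2,6] N\(N\S)  >  k=3
[0,6] N  <  k=2
[6,7] (S/(N/S))\N  lex  "idea"
[0,7] S/(N/S)  <  k=6
[7,8] N/S  lex  "plan"
[0,8] S  >  k=7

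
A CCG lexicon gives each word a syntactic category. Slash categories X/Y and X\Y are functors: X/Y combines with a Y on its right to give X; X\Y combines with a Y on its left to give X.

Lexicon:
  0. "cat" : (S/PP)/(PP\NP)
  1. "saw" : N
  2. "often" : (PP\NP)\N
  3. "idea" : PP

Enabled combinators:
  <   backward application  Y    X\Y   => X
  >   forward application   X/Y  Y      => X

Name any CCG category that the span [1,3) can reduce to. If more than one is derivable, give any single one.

[0,4] S   >
  [0,3] S/PP   >
    [0,1] "cat" : (S/PP)/(PP\NP)
    [1,3] PP\NP   <
      [1,2] "saw" : N
      [2,3] "often" : (PP\NP)\N
  [3,4] "idea" : PP

PP\NP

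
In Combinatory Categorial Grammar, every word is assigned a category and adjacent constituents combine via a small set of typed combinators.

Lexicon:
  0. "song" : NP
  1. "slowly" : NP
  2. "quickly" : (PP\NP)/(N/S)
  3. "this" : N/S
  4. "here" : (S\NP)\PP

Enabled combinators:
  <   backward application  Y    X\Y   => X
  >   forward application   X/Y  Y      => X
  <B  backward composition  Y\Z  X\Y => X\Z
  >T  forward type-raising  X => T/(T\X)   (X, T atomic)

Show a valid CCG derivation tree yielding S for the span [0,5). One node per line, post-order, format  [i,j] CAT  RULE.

[0,1] NP  lex  "song"
[1,2] NP  lex  "slowly"
[2,3] (PP\NP)/(N/S)  lex  "quickly"
[3,4] N/S  lex  "this"
[2,4] PP\NP  >  k=3
[1,4] PP  <  k=2
[4,5] (S\NP)\PP  lex  "here"
[1,5] S\NP  <  k=4
[0,5] S  <  k=1

[0,5] S   <
  [0,1] "song" : NP
  [1,5] S\NP   <
    [1,4] PP   <
      [1,2] "slowly" : NP
      [2,4] PP\NP   >
        [2,3] "quickly" : (PP\NP)/(N/S)
        [3,4] "this" : N/S
    [4,5] "here" : (S\NP)\PP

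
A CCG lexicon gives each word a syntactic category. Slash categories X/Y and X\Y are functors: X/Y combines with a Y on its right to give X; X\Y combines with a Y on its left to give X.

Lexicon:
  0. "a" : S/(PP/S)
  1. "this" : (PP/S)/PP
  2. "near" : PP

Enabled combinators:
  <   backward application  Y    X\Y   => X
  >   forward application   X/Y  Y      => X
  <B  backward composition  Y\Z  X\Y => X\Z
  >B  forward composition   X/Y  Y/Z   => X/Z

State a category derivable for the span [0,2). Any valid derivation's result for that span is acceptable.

[0,3] S   >
  [0,2] S/PP   >B
    [0,1] "a" : S/(PP/S)
    [1,2] "this" : (PP/S)/PP
  [2,3] "near" : PP

S/PP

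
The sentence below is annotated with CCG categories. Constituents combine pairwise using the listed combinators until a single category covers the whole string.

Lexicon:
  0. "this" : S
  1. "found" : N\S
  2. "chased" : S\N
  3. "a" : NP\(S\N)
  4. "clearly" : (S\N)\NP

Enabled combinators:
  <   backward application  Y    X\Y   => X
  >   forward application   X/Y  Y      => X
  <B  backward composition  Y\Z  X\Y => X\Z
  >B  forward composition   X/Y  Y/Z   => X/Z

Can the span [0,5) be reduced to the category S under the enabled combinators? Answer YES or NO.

YES

[0,5] S   <
  [0,2] N   <
    [0,1] "this" : S
    [1,2] "found" : N\S
  [2,5] S\N   <
    [2,4] NP   <
      [2,3] "chased" : S\N
      [3,4] "a" : NP\(S\N)
    [4,5] "clearly" : (S\N)\NP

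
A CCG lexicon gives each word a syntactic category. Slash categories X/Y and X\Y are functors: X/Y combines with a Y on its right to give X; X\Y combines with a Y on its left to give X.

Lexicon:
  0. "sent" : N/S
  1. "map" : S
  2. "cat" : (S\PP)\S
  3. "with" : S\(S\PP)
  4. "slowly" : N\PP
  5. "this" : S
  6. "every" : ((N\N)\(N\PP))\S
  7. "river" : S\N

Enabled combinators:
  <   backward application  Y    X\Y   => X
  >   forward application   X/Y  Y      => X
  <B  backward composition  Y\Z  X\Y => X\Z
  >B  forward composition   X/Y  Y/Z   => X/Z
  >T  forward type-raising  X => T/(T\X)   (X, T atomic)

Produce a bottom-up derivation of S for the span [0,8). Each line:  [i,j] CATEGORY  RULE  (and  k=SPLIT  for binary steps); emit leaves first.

[0,8] S   <
  [0,4] N   >
    [0,1] "sent" : N/S
    [1,4] S   <
      [1,3] S\PP   <
        [1,2] "map" : S
        [2,3] "cat" : (S\PP)\S
      [3,4] "with" : S\(S\PP)
  [4,8] S\N   <B
    [4,7] N\N   <
      [4,5] "slowly" : N\PP
      [5,7] (N\N)\(N\PP)   <
        [5,6] "this" : S
        [6,7] "every" : ((N\N)\(N\PP))\S
    [7,8] "river" : S\N

[0,1] N/S  lex  "sent"
[1,2] S  lex  "map"
[2,3] (S\PP)\S  lex  "cat"
[1,3] S\PP  <  k=2
[3,4] S\(S\PP)  lex  "with"
[1,4] S  <  k=3
[0,4] N  >  k=1
[4,5] N\PP  lex  "slowly"
[5,6] S  lex  "this"
[6,7] ((N\N)\(N\PP))\S  lex  "every"
[5,7] (N\N)\(N\PP)  <  k=6
[4,7] N\N  <  k=5
[7,8] S\N  lex  "river"
[4,8] S\N  <B  k=7
[0,8] S  <  k=4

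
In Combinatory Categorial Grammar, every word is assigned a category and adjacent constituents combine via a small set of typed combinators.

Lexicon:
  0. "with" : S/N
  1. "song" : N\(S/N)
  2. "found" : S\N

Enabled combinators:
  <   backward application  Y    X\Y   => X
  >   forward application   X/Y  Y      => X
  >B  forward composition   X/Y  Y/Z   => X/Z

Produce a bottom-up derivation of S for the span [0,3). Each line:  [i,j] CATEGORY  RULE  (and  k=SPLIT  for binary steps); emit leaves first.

[0,1] S/N  lex  "with"
[1,2] N\(S/N)  lex  "song"
[0,2] N  <  k=1
[2,3] S\N  lex  "found"
[0,3] S  <  k=2

[0,3] S   <
  [0,2] N   <
    [0,1] "with" : S/N
    [1,2] "song" : N\(S/N)
  [2,3] "found" : S\N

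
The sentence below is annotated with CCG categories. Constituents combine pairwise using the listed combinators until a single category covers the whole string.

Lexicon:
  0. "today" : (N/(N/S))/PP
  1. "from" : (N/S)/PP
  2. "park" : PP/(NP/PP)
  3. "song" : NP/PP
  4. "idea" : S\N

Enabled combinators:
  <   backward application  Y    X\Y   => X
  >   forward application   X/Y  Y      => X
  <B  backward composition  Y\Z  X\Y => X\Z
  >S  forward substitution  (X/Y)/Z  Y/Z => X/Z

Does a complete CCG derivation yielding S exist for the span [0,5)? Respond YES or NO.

YES

[0,5] S   <
  [0,4] N   >
    [0,2] N/PP   >S
      [0,1] "today" : (N/(N/S))/PP
      [1,2] "from" : (N/S)/PP
    [2,4] PP   >
      [2,3] "park" : PP/(NP/PP)
      [3,4] "song" : NP/PP
  [4,5] "idea" : S\N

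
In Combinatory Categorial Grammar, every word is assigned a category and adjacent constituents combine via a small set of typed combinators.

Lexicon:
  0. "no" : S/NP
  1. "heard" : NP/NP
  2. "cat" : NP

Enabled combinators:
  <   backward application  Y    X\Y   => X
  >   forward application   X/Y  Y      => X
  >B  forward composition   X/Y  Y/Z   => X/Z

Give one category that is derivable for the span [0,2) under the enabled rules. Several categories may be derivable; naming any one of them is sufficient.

[0,3] S   >
  [0,2] S/NP   >B
    [0,1] "no" : S/NP
    [1,2] "heard" : NP/NP
  [2,3] "cat" : NP

S/NP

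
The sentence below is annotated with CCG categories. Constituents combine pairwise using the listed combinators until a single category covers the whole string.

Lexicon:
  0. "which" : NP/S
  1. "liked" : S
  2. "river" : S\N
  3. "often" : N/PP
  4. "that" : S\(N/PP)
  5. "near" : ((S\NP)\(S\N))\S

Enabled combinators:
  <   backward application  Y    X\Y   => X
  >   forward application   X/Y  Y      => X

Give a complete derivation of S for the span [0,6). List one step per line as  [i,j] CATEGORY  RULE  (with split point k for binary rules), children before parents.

[0,1] NP/S  lex  "which"
[1,2] S  lex  "liked"
[0,2] NP  >  k=1
[2,3] S\N  lex  "river"
[3,4] N/PP  lex  "often"
[4,5] S\(N/PP)  lex  "that"
[3,5] S  <  k=4
[5,6] ((S\NP)\(S\N))\S  lex  "near"
[3,6] (S\NP)\(S\N)  <  k=5
[2,6] S\NP  <  k=3
[0,6] S  <  k=2

[0,6] S   <
  [0,2] NP   >
    [0,1] "which" : NP/S
    [1,2] "liked" : S
  [2,6] S\NP   <
    [2,3] "river" : S\N
    [3,6] (S\NP)\(S\N)   <
      [3,5] S   <
        [3,4] "often" : N/PP
        [4,5] "that" : S\(N/PP)
      [5,6] "near" : ((S\NP)\(S\N))\S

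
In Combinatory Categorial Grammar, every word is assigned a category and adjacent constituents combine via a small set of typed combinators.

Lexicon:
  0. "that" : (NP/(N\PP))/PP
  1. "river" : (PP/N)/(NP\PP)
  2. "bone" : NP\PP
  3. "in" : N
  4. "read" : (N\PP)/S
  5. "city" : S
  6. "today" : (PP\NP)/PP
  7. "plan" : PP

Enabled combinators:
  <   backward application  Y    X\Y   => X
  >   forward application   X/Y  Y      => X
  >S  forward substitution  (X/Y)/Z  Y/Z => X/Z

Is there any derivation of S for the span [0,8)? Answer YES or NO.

(NP/(N\PP))/PP (PP/N)/(NP\PP) NP\PP N (N\PP)/S S (PP\NP)/PP PP
CKY chart[0,8] = {PP}; S ∉ chart

NO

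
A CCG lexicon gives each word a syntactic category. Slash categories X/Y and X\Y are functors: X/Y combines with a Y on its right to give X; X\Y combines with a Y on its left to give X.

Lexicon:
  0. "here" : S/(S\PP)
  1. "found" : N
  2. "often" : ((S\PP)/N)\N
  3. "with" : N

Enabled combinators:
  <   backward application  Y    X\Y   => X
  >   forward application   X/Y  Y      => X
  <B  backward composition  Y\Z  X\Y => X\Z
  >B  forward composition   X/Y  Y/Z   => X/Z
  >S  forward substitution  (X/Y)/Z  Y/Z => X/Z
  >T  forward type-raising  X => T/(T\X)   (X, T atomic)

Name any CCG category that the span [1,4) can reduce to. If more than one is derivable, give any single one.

S\PP

[0,4] S   >
  [0,1] "here" : S/(S\PP)
  [1,4] S\PP   >
    [1,3] (S\PP)/N   <
      [1,2] "found" : N
      [2,3] "often" : ((S\PP)/N)\N
    [3,4] "with" : N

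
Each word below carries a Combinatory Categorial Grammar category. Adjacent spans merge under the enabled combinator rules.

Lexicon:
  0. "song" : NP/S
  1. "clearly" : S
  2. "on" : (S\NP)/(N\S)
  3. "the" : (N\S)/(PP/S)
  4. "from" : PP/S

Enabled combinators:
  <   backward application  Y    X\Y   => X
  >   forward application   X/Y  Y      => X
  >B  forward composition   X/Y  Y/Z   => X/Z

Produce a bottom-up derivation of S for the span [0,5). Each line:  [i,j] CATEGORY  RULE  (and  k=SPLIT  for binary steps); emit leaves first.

[0,1] NP/S  lex  "song"
[1,2] S  lex  "clearly"
[0,2] NP  >  k=1
[2,3] (S\NP)/(N\S)  lex  "on"
[3,4] (N\S)/(PP/S)  lex  "the"
[4,5] PP/S  lex  "from"
[3,5] N\S  >  k=4
[2,5] S\NP  >  k=3
[0,5] S  <  k=2

[0,5] S   <
  [0,2] NP   >
    [0,1] "song" : NP/S
    [1,2] "clearly" : S
  [2,5] S\NP   >
    [2,3] "on" : (S\NP)/(N\S)
    [3,5] N\S   >
      [3,4] "the" : (N\S)/(PP/S)
      [4,5] "from" : PP/S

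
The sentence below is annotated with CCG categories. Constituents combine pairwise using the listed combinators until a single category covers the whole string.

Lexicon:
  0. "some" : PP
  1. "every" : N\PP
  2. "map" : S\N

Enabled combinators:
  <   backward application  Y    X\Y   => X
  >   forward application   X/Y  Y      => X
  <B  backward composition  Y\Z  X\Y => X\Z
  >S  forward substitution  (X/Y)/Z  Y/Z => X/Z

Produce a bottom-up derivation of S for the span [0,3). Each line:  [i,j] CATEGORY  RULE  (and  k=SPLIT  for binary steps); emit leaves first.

[0,3] S   <
  [0,1] "some" : PP
  [1,3] S\PP   <B
    [1,2] "every" : N\PP
    [2,3] "map" : S\N

[0,1] PP  lex  "some"
[1,2] N\PP  lex  "every"
[2,3] S\N  lex  "map"
[1,3] S\PP  <B  k=2
[0,3] S  <  k=1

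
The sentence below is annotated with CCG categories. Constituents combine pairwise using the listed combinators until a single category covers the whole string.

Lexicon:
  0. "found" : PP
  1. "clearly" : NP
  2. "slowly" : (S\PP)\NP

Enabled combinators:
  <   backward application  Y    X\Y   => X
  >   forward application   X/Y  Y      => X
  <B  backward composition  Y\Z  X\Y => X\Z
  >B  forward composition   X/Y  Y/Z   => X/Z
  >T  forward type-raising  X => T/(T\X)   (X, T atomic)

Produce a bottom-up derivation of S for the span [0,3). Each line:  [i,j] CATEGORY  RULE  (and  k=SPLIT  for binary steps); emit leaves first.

[0,1] PP  lex  "found"
[1,2] NP  lex  "clearly"
[2,3] (S\PP)\NP  lex  "slowly"
[1,3] S\PP  <  k=2
[0,3] S  <  k=1

[0,3] S   <
  [0,1] "found" : PP
  [1,3] S\PP   <
    [1,2] "clearly" : NP
    [2,3] "slowly" : (S\PP)\NP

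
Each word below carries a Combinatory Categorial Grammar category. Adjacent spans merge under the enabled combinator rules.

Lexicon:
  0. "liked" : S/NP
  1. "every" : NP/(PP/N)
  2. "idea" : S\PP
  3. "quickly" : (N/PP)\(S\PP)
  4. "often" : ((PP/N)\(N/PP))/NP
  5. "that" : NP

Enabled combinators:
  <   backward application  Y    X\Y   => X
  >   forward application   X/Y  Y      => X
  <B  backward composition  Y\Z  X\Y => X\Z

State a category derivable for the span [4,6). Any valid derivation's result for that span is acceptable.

[0,6] S   >
  [0,1] "liked" : S/NP
  [1,6] NP   >
    [1,2] "every" : NP/(PP/N)
    [2,6] PP/N   <
      [2,4] N/PP   <
        [2,3] "idea" : S\PP
        [3,4] "quickly" : (N/PP)\(S\PP)
      [4,6] (PP/N)\(N/PP)   >
        [4,5] "often" : ((PP/N)\(N/PP))/NP
        [5,6] "that" : NP

(PP/N)\(N/PP)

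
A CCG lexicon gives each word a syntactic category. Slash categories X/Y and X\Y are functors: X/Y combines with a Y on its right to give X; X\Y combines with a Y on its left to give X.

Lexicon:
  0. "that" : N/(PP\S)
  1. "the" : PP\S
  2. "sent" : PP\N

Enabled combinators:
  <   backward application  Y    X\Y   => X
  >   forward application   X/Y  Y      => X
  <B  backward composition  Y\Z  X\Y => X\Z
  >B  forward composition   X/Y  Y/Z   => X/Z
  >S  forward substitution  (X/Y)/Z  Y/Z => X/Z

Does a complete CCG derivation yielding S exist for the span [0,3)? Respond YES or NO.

NO

N/(PP\S) PP\S PP\N
CKY chart[0,3] = {PP}; S ∉ chart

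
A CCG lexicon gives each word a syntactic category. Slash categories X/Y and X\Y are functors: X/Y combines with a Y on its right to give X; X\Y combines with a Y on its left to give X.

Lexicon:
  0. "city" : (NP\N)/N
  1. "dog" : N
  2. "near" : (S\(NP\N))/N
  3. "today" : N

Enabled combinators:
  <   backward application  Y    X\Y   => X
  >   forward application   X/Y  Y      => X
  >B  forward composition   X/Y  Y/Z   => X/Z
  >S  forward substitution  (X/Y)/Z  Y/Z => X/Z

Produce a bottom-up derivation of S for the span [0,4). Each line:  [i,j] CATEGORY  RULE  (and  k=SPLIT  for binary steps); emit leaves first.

[0,4] S   <
  [0,2] NP\N   >
    [0,1] "city" : (NP\N)/N
    [1,2] "dog" : N
  [2,4] S\(NP\N)   >
    [2,3] "near" : (S\(NP\N))/N
    [3,4] "today" : N

[0,1] (NP\N)/N  lex  "city"
[1,2] N  lex  "dog"
[0,2] NP\N  >  k=1
[2,3] (S\(NP\N))/N  lex  "near"
[3,4] N  lex  "today"
[2,4] S\(NP\N)  >  k=3
[0,4] S  <  k=2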